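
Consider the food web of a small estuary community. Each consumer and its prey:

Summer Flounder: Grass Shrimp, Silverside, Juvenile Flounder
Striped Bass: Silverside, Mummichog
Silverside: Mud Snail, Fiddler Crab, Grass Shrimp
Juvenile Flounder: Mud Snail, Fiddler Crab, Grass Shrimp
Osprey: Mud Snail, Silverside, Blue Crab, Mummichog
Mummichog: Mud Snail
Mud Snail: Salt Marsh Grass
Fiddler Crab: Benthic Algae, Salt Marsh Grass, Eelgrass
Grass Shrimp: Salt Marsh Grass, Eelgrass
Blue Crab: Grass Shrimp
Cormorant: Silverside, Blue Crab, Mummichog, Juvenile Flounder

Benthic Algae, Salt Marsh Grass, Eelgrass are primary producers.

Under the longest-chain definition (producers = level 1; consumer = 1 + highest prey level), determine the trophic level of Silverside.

Trophic level 3

Salt Marsh Grass is a producer → level 1.
Mud Snail eats Salt Marsh Grass → level 2.
Silverside eats Mud Snail (level 2); other prey at levels: Fiddler Crab 2, Grass Shrimp 2 → level 3.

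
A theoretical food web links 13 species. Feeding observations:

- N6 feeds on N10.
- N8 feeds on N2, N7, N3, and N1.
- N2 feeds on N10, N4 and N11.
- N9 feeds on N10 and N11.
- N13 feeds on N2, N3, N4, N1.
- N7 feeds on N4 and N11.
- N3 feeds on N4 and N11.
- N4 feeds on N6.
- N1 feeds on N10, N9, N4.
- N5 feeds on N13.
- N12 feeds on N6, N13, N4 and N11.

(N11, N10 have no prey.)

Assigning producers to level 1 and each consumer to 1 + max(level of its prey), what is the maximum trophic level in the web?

6

Producers (level 1): N11, N10.
N10 → N6 → N4 → N2 → N13 → N5 gives N5 level 6.
No species has a prey at level 6, so no species reaches level 7.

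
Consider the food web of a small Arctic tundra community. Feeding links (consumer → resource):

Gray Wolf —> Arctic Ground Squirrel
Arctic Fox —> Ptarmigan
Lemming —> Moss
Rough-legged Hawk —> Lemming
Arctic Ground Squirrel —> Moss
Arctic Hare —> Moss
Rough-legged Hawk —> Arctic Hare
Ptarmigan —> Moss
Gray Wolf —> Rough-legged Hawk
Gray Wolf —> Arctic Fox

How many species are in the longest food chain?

One longest chain: Moss → Ptarmigan → Arctic Fox → Gray Wolf.
It has 4 species and 3 links.

4 species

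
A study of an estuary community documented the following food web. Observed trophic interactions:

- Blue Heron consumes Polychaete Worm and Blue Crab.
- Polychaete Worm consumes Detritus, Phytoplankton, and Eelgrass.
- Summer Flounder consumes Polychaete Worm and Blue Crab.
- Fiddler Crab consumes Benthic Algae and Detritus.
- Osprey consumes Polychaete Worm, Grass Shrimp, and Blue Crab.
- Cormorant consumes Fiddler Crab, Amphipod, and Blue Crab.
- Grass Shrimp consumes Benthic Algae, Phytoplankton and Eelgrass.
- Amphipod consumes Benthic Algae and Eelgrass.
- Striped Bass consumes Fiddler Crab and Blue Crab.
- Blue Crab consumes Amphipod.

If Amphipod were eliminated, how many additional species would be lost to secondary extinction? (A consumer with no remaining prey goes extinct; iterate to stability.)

1

Remove Amphipod.
Round 1: Blue Crab (all prey gone) → extinct.
No further losses. Total secondary extinctions: 1.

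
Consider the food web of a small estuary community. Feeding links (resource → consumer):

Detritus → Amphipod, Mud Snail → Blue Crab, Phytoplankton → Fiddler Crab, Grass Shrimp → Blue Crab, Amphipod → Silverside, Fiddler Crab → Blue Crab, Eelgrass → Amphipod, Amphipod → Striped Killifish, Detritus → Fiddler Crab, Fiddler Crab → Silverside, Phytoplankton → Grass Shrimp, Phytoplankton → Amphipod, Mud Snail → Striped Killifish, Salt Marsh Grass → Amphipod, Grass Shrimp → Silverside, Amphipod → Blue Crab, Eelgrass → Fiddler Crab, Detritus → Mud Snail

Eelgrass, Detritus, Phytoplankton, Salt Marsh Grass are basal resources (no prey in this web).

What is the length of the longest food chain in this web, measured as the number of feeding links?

One longest chain: Phytoplankton → Grass Shrimp → Silverside.
It has 3 species and 2 links.

2 links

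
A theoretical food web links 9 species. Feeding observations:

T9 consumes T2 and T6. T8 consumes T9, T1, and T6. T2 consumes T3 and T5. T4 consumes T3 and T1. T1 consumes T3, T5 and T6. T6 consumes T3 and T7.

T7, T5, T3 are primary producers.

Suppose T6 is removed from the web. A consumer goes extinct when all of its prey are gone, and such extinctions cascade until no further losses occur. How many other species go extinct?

0

Remove T6.
Every predator of it retains at least one other prey: T1 still has T5, T3; T9 still has T2; T8 still has T1, T9.
No consumer loses all prey, so no secondary extinctions occur.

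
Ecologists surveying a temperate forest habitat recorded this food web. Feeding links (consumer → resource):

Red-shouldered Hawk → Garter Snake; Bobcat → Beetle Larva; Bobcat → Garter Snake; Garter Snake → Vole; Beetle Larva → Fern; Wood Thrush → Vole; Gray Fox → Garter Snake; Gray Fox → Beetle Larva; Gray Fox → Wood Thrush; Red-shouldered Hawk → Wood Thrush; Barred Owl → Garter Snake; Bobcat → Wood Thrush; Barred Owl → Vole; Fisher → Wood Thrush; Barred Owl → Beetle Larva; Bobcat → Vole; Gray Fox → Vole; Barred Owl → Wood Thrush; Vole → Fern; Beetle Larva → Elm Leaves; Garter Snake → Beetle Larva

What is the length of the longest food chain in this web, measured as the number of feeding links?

One longest chain: Fern → Beetle Larva → Garter Snake → Red-shouldered Hawk.
It has 4 species and 3 links.

3 links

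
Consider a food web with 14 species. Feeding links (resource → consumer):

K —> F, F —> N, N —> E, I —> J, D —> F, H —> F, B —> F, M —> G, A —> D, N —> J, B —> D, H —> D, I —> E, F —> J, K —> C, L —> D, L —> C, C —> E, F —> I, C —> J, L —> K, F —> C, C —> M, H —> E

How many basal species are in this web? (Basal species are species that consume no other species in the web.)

4

Basal species (no prey listed): H, B, L, A.
Count: 4.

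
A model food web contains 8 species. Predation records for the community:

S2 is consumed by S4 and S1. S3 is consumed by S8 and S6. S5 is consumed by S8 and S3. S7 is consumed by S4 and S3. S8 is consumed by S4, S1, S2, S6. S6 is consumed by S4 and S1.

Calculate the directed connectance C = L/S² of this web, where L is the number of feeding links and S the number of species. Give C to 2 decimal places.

The web has S = 8 species and L = 14 feeding links.
C = L / S² = 14 / 64 = 0.2188 ≈ 0.22.

C = 0.22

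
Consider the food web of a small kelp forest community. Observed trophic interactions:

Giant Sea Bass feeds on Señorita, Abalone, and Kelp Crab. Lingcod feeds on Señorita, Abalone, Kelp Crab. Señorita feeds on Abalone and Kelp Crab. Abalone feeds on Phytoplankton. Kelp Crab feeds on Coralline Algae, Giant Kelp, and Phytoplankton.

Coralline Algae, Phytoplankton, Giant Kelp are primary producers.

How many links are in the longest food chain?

One longest chain: Coralline Algae → Kelp Crab → Señorita → Lingcod.
It has 4 species and 3 links.

3 links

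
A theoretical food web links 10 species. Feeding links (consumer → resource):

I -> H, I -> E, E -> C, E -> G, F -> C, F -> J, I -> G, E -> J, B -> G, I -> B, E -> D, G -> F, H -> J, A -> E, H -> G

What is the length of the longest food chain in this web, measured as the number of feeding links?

4 links

One longest chain: C → F → G → B → I.
It has 5 species and 4 links.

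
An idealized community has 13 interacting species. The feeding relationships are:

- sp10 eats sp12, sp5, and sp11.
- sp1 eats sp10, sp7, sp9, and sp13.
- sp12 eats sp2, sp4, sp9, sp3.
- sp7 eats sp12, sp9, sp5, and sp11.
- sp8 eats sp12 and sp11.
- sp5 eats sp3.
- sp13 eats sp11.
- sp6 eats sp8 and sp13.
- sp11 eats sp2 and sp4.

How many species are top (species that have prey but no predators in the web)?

2

Top species (has prey, but nothing eats it): sp1, sp6.
Count: 2.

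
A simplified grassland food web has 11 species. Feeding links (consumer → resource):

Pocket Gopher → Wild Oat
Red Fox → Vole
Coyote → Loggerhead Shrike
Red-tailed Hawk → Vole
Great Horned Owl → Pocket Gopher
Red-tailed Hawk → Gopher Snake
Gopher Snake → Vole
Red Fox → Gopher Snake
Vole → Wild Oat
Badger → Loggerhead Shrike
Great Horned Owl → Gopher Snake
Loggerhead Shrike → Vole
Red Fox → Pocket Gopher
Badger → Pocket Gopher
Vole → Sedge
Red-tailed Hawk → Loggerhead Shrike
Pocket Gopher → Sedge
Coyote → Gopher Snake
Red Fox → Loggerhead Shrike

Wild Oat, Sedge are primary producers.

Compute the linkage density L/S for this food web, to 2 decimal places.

There are L = 19 links among S = 11 species.
L/S = 19/11 = 1.7273 ≈ 1.73.

L/S = 1.73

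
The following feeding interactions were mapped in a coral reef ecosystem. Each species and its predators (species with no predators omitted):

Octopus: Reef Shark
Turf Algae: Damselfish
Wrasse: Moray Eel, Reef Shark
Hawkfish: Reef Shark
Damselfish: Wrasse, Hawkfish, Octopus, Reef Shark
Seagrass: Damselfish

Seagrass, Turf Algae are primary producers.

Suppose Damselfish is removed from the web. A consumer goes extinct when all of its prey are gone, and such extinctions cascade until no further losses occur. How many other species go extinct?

5

Remove Damselfish.
Round 1: Wrasse (all prey gone), Hawkfish (all prey gone), Octopus (all prey gone) → extinct.
Round 2: Moray Eel (all prey gone), Reef Shark (all prey gone) → extinct.
No further losses. Total secondary extinctions: 5.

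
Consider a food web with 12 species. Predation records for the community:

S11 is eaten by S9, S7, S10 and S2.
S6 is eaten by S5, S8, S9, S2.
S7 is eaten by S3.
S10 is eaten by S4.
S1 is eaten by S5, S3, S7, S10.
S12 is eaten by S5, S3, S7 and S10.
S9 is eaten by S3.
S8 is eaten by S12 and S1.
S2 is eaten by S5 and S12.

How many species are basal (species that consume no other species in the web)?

Basal species (no prey listed): S6, S11.
Count: 2.

2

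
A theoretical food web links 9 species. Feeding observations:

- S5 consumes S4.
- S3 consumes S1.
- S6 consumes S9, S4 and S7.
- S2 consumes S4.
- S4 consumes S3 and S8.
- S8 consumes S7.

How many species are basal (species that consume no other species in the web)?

Basal species (no prey listed): S9, S7, S1.
Count: 3.

3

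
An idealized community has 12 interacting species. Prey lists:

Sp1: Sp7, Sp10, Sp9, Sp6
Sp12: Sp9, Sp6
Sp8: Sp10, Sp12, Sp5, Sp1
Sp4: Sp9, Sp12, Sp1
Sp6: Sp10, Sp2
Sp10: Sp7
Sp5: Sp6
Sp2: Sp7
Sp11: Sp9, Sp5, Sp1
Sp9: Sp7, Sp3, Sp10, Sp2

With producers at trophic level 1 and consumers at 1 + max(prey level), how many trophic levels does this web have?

Producers (level 1): Sp7, Sp3.
Sp7 → Sp10 → Sp9 → Sp1 → Sp8 gives Sp8 level 5.
No species has a prey at level 5, so no species reaches level 6.

5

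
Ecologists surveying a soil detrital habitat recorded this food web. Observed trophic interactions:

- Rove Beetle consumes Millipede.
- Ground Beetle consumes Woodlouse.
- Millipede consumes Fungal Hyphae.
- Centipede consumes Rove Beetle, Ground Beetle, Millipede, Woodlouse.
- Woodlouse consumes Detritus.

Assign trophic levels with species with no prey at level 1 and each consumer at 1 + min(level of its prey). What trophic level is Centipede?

Fungal Hyphae has no prey (basal) → level 1.
Millipede eats Fungal Hyphae → level 2.
Centipede eats Millipede → level 3.
No prey of Centipede is below level 2, so 3 is the minimum.

Trophic level 3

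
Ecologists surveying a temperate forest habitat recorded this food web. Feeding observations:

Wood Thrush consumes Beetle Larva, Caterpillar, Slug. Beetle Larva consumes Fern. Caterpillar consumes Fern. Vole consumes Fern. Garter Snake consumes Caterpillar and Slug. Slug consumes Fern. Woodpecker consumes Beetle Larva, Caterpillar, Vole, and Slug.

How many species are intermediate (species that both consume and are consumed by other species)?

Intermediate species (has both prey and predators): Slug, Beetle Larva, Caterpillar, Vole.
Count: 4.

4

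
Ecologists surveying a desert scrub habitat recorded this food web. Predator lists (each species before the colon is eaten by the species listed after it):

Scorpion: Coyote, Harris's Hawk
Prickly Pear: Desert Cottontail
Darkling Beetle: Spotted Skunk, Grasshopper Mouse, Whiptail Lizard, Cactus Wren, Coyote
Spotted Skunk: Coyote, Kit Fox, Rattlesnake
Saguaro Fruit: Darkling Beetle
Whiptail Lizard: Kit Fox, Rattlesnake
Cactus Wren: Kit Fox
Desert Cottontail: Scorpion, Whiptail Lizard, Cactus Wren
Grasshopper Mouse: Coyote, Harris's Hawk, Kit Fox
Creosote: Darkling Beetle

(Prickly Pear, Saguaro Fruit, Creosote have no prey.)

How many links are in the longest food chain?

3 links

One longest chain: Saguaro Fruit → Darkling Beetle → Spotted Skunk → Coyote.
It has 4 species and 3 links.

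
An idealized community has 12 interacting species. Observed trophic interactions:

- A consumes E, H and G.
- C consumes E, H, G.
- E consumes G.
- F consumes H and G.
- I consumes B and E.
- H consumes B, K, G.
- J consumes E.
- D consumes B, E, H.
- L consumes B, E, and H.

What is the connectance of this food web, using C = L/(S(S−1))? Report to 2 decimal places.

The web has S = 12 species and L = 21 feeding links.
C = L / (S(S−1)) = 21 / 132 = 0.1591 ≈ 0.16.

C = 0.16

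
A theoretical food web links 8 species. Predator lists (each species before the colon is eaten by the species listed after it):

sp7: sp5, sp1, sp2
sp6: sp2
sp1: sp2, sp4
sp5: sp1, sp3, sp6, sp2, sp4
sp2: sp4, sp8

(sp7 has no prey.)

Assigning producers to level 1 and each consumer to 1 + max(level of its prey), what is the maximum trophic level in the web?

Producers (level 1): sp7.
sp7 → sp5 → sp1 → sp2 → sp4 gives sp4 level 5.
No species has a prey at level 5, so no species reaches level 6.

5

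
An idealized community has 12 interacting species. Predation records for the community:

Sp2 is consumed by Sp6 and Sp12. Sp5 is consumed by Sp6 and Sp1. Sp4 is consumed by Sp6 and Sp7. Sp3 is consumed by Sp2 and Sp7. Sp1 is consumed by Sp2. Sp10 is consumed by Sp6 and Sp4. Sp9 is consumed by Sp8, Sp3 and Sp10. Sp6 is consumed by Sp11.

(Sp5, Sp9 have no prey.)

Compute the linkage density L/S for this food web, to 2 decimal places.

L/S = 1.25

There are L = 15 links among S = 12 species.
L/S = 15/12 = 1.2500 ≈ 1.25.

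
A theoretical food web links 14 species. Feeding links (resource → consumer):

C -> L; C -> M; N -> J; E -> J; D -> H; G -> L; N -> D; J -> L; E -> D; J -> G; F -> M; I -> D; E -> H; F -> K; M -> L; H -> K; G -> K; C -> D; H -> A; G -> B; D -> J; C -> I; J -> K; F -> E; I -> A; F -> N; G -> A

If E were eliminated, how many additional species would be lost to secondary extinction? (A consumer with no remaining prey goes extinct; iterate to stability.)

Remove E.
Every predator of it retains at least one other prey: D still has C, N, I; J still has N, D; H still has D.
No consumer loses all prey, so no secondary extinctions occur.

0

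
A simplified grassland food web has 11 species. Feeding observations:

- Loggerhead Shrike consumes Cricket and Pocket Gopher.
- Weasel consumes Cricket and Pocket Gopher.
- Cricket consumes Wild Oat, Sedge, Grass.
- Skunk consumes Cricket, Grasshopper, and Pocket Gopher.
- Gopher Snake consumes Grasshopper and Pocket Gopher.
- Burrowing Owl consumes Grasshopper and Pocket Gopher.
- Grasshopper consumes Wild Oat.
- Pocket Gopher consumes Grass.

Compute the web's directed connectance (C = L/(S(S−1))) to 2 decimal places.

The web has S = 11 species and L = 16 feeding links.
C = L / (S(S−1)) = 16 / 110 = 0.1455 ≈ 0.15.

C = 0.15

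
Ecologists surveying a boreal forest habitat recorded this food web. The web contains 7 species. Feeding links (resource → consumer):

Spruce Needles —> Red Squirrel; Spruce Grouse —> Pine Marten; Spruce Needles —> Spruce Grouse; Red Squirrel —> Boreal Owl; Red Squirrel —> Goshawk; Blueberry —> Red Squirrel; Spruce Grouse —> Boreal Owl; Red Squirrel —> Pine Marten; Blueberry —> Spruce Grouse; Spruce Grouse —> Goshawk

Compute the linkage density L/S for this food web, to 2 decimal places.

There are L = 10 links among S = 7 species.
L/S = 10/7 = 1.4286 ≈ 1.43.

L/S = 1.43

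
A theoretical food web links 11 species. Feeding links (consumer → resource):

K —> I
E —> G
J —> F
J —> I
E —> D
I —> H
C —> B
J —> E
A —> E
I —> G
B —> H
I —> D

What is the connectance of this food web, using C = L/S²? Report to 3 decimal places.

C = 0.099

The web has S = 11 species and L = 12 feeding links.
C = L / S² = 12 / 121 = 0.0992 ≈ 0.099.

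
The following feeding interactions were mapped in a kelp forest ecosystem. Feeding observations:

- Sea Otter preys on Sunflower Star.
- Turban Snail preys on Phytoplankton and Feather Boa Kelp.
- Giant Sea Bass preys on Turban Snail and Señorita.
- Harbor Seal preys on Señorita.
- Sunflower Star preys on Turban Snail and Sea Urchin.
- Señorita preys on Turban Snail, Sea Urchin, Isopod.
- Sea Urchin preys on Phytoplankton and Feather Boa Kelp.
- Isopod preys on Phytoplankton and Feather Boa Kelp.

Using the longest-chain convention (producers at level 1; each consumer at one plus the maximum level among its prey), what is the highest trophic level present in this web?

Producers (level 1): Feather Boa Kelp, Phytoplankton.
Feather Boa Kelp → Isopod → Señorita → Giant Sea Bass gives Giant Sea Bass level 4.
No species has a prey at level 4, so no species reaches level 5.

4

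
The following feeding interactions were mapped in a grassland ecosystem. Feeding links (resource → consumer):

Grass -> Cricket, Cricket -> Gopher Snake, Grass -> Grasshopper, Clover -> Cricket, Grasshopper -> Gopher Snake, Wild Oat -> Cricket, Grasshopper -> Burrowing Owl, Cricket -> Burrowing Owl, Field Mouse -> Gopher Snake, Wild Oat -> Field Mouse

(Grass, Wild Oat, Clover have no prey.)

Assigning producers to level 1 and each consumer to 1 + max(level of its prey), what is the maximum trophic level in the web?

Producers (level 1): Grass, Wild Oat, Clover.
Grass → Grasshopper → Burrowing Owl gives Burrowing Owl level 3.
No species has a prey at level 3, so no species reaches level 4.

3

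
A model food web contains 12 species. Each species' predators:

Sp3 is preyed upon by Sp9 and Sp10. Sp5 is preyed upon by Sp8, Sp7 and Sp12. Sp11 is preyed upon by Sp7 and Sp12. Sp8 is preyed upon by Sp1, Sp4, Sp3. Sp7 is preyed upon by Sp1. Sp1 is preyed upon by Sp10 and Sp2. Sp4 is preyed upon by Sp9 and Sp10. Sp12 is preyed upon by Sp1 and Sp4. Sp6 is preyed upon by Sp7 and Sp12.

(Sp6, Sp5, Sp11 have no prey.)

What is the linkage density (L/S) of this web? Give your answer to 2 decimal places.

There are L = 19 links among S = 12 species.
L/S = 19/12 = 1.5833 ≈ 1.58.

L/S = 1.58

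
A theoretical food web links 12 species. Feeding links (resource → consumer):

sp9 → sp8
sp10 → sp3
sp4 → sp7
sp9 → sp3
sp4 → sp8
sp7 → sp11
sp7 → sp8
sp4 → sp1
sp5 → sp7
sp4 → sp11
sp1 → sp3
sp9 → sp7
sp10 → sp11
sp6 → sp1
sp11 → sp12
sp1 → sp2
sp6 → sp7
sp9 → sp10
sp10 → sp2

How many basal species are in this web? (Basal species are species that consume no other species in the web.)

Basal species (no prey listed): sp4, sp5, sp6, sp9.
Count: 4.

4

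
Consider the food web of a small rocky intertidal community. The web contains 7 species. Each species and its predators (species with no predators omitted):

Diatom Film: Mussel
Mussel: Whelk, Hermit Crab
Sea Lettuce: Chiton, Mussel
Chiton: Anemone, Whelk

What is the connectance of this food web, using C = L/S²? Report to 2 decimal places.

C = 0.14

The web has S = 7 species and L = 7 feeding links.
C = L / S² = 7 / 49 = 0.1429 ≈ 0.14.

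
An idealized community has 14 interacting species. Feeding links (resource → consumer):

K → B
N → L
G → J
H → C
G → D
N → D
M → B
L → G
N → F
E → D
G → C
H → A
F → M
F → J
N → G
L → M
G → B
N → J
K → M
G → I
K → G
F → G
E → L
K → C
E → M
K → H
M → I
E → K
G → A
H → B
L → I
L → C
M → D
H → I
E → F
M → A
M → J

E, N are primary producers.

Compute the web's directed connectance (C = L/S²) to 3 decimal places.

The web has S = 14 species and L = 37 feeding links.
C = L / S² = 37 / 196 = 0.1888 ≈ 0.189.

C = 0.189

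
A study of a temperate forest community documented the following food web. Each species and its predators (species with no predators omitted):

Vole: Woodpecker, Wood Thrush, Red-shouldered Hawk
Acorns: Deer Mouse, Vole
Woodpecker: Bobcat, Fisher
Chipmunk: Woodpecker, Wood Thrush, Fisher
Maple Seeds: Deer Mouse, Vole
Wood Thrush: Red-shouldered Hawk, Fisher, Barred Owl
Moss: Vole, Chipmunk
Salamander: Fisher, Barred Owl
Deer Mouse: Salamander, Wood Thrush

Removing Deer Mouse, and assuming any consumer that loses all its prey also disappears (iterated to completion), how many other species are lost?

1

Remove Deer Mouse.
Round 1: Salamander (all prey gone) → extinct.
No further losses. Total secondary extinctions: 1.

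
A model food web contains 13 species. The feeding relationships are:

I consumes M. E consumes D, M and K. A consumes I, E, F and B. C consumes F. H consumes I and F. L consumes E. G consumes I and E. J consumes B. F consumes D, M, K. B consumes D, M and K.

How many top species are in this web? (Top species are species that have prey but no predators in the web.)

6

Top species (has prey, but nothing eats it): G, C, L, H, A, J.
Count: 6.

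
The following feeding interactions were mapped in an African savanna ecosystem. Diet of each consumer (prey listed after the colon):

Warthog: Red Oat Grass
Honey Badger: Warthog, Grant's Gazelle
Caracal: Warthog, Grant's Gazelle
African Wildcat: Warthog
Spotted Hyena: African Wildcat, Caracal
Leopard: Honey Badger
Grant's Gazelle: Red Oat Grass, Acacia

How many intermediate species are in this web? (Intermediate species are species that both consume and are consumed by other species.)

5

Intermediate species (has both prey and predators): Warthog, Grant's Gazelle, Honey Badger, African Wildcat, Caracal.
Count: 5.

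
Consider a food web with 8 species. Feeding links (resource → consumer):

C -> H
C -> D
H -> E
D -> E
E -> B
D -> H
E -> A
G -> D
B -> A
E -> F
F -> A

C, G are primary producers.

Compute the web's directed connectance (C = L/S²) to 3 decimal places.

The web has S = 8 species and L = 11 feeding links.
C = L / S² = 11 / 64 = 0.1719 ≈ 0.172.

C = 0.172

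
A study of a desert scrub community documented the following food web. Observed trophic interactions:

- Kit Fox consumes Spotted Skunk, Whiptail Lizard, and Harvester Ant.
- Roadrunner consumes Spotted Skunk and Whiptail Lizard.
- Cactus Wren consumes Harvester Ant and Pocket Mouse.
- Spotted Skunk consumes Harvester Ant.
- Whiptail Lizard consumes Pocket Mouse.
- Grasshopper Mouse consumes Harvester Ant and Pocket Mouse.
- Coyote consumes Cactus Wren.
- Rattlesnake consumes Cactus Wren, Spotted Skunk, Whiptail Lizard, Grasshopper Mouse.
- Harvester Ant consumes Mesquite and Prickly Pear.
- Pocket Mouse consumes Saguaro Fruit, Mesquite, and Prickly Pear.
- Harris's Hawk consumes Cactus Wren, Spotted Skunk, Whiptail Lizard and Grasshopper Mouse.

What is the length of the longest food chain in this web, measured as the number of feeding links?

3 links

One longest chain: Prickly Pear → Pocket Mouse → Whiptail Lizard → Roadrunner.
It has 4 species and 3 links.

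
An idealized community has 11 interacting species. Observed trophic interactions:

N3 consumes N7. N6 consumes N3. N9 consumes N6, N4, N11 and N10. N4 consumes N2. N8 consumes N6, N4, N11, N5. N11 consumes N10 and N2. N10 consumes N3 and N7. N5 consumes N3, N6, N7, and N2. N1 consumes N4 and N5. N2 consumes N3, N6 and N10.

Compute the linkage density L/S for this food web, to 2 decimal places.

L/S = 2.18

There are L = 24 links among S = 11 species.
L/S = 24/11 = 2.1818 ≈ 2.18.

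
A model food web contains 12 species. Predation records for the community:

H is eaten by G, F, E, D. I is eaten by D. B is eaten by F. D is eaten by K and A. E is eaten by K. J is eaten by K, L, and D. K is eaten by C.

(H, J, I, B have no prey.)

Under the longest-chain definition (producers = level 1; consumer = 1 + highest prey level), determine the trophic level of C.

Trophic level 4

H is a producer → level 1.
D eats H (level 1); other prey at levels: J 1, I 1 → level 2.
K eats D (level 2); other prey at levels: J 1, E 2 → level 3.
C eats K → level 4.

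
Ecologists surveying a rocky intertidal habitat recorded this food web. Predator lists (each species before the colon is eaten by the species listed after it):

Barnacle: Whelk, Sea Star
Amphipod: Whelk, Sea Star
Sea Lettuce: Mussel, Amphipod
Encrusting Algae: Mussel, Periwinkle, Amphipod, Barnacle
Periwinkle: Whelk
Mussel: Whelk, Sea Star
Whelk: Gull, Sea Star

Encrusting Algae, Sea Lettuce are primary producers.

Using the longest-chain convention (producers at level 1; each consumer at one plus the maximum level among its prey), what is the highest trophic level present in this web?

4

Producers (level 1): Encrusting Algae, Sea Lettuce.
Encrusting Algae → Mussel → Whelk → Gull gives Gull level 4.
No species has a prey at level 4, so no species reaches level 5.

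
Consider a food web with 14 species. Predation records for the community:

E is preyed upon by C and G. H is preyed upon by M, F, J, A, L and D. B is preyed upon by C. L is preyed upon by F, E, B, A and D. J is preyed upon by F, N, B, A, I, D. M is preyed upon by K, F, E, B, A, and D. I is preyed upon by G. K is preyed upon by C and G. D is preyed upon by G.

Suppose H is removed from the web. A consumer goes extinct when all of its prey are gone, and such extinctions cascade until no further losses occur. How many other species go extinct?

13

Remove H.
Round 1: J (all prey gone), L (all prey gone), M (all prey gone) → extinct.
Round 2: D (all prey gone), A (all prey gone), B (all prey gone), F (all prey gone), K (all prey gone), E (all prey gone), I (all prey gone), N (all prey gone) → extinct.
Round 3: C (all prey gone), G (all prey gone) → extinct.
No further losses. Total secondary extinctions: 13.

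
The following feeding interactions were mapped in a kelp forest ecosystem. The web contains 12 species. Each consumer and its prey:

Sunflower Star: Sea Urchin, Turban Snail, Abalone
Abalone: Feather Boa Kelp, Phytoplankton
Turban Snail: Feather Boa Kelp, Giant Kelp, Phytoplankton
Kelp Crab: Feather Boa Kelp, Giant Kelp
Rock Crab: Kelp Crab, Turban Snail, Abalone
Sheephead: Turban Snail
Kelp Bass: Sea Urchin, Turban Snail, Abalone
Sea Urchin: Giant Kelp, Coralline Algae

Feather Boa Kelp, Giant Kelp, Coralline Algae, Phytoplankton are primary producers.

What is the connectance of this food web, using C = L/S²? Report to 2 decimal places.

The web has S = 12 species and L = 19 feeding links.
C = L / S² = 19 / 144 = 0.1319 ≈ 0.13.

C = 0.13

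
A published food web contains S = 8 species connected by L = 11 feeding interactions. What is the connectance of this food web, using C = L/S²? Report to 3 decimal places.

The web has S = 8 species and L = 11 feeding links.
C = L / S² = 11 / 64 = 0.1719 ≈ 0.172.

C = 0.172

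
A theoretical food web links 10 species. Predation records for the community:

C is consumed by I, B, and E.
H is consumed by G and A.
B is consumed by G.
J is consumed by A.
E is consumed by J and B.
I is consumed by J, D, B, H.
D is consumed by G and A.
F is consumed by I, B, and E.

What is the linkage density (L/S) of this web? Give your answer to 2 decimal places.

There are L = 18 links among S = 10 species.
L/S = 18/10 = 1.8000 ≈ 1.80.

L/S = 1.80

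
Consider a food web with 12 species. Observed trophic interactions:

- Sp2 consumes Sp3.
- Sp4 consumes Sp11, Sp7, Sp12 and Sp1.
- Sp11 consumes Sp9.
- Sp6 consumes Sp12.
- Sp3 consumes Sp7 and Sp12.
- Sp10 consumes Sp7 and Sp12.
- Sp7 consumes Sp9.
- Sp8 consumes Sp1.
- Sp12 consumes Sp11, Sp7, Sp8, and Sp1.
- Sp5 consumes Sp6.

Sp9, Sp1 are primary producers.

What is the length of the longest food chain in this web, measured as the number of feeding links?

One longest chain: Sp9 → Sp7 → Sp12 → Sp3 → Sp2.
It has 5 species and 4 links.

4 links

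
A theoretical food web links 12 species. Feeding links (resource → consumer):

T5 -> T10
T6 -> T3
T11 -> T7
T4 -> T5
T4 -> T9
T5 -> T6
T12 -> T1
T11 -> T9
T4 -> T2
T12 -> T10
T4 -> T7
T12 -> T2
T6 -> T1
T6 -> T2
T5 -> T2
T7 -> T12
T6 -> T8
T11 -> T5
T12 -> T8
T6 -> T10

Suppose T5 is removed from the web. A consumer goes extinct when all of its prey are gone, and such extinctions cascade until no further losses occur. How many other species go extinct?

2

Remove T5.
Round 1: T6 (all prey gone) → extinct.
Round 2: T3 (all prey gone) → extinct.
No further losses. Total secondary extinctions: 2.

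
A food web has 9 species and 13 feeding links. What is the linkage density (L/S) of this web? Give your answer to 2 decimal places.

L/S = 1.44

There are L = 13 links among S = 9 species.
L/S = 13/9 = 1.4444 ≈ 1.44.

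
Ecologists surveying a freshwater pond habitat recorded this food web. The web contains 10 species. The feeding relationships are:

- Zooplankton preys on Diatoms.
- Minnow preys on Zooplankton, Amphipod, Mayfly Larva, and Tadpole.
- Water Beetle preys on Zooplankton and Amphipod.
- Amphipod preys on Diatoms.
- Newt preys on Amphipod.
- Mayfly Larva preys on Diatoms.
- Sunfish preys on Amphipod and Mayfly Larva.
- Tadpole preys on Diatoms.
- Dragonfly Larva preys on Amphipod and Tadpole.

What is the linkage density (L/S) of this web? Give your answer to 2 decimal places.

There are L = 15 links among S = 10 species.
L/S = 15/10 = 1.5000 ≈ 1.50.

L/S = 1.50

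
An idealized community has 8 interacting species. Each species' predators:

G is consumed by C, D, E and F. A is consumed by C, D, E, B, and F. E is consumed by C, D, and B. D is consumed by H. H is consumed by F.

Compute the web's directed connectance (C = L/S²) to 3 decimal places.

The web has S = 8 species and L = 14 feeding links.
C = L / S² = 14 / 64 = 0.2188 ≈ 0.219.

C = 0.219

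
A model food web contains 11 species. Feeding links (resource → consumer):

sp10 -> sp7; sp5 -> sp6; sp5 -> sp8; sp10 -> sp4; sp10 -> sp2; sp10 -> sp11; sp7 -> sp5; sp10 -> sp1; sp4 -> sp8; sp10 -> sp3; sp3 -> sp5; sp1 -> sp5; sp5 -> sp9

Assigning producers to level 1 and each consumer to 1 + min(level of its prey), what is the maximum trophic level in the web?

Producers (level 1): sp10.
Following each consumer down to its lowest-level prey: sp10 → sp1 → sp5 → sp6 (levels 1 through 4).
All prey of sp6 (sp5 3) are at level 3 or above, so sp6 is at level 1 + 3 = 4.
Every consumer has at least one prey at level 3 or below, so none exceeds level 4.

4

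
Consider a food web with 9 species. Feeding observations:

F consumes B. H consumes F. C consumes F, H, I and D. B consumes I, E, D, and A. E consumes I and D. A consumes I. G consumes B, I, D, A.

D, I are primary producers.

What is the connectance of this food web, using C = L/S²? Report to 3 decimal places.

The web has S = 9 species and L = 17 feeding links.
C = L / S² = 17 / 81 = 0.2099 ≈ 0.210.

C = 0.210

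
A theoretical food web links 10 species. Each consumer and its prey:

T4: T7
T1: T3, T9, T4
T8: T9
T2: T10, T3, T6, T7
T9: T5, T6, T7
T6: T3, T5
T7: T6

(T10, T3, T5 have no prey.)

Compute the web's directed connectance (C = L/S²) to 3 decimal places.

The web has S = 10 species and L = 15 feeding links.
C = L / S² = 15 / 100 = 0.1500 ≈ 0.150.

C = 0.150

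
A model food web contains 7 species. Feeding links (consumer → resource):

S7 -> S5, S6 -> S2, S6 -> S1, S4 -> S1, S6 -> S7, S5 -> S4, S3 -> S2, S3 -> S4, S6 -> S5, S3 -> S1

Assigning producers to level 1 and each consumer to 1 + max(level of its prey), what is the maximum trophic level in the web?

5

Producers (level 1): S2, S1.
S1 → S4 → S5 → S7 → S6 gives S6 level 5.
No species has a prey at level 5, so no species reaches level 6.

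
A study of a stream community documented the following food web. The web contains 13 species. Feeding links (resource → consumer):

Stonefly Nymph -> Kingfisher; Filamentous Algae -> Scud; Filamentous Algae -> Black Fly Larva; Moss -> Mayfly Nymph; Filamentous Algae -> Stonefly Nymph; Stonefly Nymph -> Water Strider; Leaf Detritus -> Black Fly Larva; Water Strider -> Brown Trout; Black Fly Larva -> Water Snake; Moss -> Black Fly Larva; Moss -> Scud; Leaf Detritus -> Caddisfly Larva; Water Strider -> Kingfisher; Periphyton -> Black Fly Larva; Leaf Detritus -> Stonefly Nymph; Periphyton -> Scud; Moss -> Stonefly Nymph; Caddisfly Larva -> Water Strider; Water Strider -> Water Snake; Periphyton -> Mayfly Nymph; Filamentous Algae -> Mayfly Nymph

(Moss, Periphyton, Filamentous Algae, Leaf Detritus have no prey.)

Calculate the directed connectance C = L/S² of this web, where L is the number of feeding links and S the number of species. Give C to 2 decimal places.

C = 0.12

The web has S = 13 species and L = 21 feeding links.
C = L / S² = 21 / 169 = 0.1243 ≈ 0.12.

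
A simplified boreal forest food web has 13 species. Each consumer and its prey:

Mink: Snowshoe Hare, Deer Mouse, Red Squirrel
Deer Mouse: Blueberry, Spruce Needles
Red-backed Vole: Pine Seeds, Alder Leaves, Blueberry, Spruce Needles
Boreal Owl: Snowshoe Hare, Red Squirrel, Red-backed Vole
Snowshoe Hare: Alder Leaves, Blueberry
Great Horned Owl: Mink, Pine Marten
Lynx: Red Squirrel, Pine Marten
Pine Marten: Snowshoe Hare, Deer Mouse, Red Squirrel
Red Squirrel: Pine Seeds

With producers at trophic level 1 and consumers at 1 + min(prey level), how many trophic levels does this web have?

4

Producers (level 1): Pine Seeds, Alder Leaves, Blueberry, Spruce Needles.
Following each consumer down to its lowest-level prey: Alder Leaves → Snowshoe Hare → Mink → Great Horned Owl (levels 1 through 4).
All prey of Great Horned Owl (Mink 3, Pine Marten 3) are at level 3 or above, so Great Horned Owl is at level 1 + 3 = 4.
Every consumer has at least one prey at level 3 or below, so none exceeds level 4.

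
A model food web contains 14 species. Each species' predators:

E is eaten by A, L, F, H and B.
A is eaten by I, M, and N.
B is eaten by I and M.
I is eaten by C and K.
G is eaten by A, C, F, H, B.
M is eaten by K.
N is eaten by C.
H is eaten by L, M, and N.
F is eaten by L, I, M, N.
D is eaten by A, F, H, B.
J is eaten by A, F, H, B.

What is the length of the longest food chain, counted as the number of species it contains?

One longest chain: J → A → I → K.
It has 4 species and 3 links.

4 species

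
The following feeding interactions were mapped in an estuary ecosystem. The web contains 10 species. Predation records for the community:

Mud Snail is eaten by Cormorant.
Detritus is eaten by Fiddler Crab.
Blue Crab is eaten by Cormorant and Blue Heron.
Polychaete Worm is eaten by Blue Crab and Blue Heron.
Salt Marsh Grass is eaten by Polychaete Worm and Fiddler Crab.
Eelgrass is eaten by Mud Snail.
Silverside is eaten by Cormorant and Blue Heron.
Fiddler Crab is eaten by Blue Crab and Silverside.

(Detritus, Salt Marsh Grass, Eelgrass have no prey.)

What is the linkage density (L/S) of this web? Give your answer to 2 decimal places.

There are L = 13 links among S = 10 species.
L/S = 13/10 = 1.3000 ≈ 1.30.

L/S = 1.30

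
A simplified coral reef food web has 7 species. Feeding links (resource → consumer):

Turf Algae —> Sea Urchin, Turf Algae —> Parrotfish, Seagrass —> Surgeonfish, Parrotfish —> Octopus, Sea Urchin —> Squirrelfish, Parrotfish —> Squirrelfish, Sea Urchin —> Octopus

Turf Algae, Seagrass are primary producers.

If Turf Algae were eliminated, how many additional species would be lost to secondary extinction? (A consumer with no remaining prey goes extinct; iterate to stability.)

Remove Turf Algae.
Round 1: Parrotfish (all prey gone), Sea Urchin (all prey gone) → extinct.
Round 2: Squirrelfish (all prey gone), Octopus (all prey gone) → extinct.
No further losses. Total secondary extinctions: 4.

4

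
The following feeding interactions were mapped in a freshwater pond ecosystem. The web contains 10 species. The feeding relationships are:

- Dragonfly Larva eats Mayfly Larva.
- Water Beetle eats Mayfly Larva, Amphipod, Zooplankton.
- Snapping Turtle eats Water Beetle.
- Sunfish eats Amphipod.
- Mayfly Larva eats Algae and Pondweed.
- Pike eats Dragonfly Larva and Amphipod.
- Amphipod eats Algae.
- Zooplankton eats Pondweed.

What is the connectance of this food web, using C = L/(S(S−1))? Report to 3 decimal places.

The web has S = 10 species and L = 12 feeding links.
C = L / (S(S−1)) = 12 / 90 = 0.1333 ≈ 0.133.

C = 0.133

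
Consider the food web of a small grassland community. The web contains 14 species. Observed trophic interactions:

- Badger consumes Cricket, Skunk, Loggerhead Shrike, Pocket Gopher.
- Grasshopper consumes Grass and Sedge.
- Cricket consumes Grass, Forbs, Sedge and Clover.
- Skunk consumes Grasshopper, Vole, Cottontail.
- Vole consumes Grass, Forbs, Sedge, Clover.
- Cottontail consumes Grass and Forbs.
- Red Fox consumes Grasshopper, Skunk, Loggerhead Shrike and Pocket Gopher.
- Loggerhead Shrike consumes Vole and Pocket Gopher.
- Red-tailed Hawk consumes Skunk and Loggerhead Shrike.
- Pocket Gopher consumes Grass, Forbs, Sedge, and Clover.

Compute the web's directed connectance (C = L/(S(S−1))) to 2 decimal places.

The web has S = 14 species and L = 31 feeding links.
C = L / (S(S−1)) = 31 / 182 = 0.1703 ≈ 0.17.

C = 0.17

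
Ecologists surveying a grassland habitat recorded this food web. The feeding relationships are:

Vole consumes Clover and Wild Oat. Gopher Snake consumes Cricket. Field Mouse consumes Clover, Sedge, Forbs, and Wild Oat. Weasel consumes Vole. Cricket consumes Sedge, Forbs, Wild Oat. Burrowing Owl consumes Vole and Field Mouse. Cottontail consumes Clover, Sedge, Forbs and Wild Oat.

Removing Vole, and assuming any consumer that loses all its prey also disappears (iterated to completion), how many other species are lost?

1

Remove Vole.
Round 1: Weasel (all prey gone) → extinct.
No further losses. Total secondary extinctions: 1.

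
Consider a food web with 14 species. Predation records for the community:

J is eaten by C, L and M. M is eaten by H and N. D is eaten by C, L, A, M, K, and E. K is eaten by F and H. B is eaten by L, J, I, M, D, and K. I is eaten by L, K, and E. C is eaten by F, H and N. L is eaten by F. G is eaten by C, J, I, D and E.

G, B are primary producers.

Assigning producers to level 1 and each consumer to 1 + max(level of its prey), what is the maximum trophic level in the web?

Producers (level 1): G, B.
G → I → K → H gives H level 4.
No species has a prey at level 4, so no species reaches level 5.

4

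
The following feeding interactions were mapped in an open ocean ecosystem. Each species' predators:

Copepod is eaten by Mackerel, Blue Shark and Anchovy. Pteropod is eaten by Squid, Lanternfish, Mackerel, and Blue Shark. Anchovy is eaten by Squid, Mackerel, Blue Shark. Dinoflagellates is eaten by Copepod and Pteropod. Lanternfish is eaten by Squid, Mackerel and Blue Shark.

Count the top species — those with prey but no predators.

3

Top species (has prey, but nothing eats it): Squid, Blue Shark, Mackerel.
Count: 3.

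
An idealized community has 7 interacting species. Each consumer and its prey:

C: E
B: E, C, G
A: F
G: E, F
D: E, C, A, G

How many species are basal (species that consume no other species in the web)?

2

Basal species (no prey listed): E, F.
Count: 2.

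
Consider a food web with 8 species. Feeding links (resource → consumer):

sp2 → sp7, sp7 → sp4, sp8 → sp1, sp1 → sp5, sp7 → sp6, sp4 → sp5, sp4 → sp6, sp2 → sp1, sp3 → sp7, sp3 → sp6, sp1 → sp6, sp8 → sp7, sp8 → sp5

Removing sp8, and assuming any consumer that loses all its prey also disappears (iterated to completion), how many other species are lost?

0

Remove sp8.
Every predator of it retains at least one other prey: sp7 still has sp2, sp3; sp1 still has sp2; sp5 still has sp1, sp4.
No consumer loses all prey, so no secondary extinctions occur.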